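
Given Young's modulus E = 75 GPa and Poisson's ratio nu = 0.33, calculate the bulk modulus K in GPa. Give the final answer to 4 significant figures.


K = E / (3*(1-2*nu))
K = 75 / (3*(1-2*0.33))
K = 73.53 GPa


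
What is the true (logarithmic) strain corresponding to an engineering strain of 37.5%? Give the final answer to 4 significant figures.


epsilon_true = ln(1 + epsilon_eng)
epsilon_true = ln(1 + 0.375)
epsilon_true = 0.3185


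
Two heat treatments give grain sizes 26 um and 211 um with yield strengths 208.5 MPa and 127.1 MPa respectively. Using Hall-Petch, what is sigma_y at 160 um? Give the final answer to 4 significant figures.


sigma_y = sigma0 + k / sqrt(d)
1/sqrt(d1) = 1/sqrt(2.6e-05) = 196.116;  1/sqrt(d2) = 68.8428
k = (sigma1 - sigma2) / (1/sqrt(d1) - 1/sqrt(d2)) = (208.5 - 127.1) / (196.116 - 68.8428) = 0.639569 MPa*m^0.5
sigma0 = sigma1 - k/sqrt(d1) = 208.5 - 0.639569*196.116 = 83.0703 MPa
sigma_y(d3) = 83.0703 + 0.639569 / sqrt(1.6e-04) = 133.6 MPa


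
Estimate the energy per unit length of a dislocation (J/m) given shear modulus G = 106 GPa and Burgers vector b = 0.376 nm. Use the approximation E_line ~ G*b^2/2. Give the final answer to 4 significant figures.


E = G*b^2/2
b = 0.376 nm = 3.76e-10 m
G = 106 GPa = 1.06e+11 Pa
E = 0.5 * 1.06e+11 * (3.76e-10)^2
E = 7.493e-09 J/m


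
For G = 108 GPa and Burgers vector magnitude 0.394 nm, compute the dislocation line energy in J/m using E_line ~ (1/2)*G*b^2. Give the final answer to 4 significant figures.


E = G*b^2/2
b = 0.394 nm = 3.94e-10 m
G = 108 GPa = 1.08e+11 Pa
E = 0.5 * 1.08e+11 * (3.94e-10)^2
E = 8.383e-09 J/m


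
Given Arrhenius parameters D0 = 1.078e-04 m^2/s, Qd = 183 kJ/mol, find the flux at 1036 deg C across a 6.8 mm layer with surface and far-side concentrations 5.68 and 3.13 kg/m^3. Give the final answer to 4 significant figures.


Step 1: D = D0 * exp(-Qd/(R*T))
T = 1036 + 273.15 = 1309.15 K
D = 1.078e-04 * exp(-183e3 / (8.314 * 1309.15)) = 5.37919e-12 m^2/s
Step 2: J = D * (C1 - C2) / dx
J = 5.37919e-12 * (5.68 - 3.13) / 6.8e-03
J = 2.017e-09 kg/(m^2*s)


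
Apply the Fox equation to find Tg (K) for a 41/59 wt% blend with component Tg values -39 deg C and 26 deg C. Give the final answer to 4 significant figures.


1/Tg = w1/Tg1 + w2/Tg2 (in Kelvin)
Tg1 = 234.15 K, Tg2 = 299.15 K
1/Tg = 0.41/234.15 + 0.59/299.15
Tg = 268.6 K


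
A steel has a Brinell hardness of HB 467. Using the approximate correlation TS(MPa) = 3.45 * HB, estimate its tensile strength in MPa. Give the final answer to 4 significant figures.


TS (MPa) = 3.45 * HB
TS = 3.45 * 467
TS = 1611 MPa


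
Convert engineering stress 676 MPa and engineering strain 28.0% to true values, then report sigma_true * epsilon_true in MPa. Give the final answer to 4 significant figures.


sigma_true = sigma_eng * (1 + epsilon_eng)
sigma_true = 676 * (1 + 0.28) = 865.28 MPa
epsilon_true = ln(1 + epsilon_eng)
epsilon_true = ln(1 + 0.28) = 0.24686
sigma_true * epsilon_true = 865.28 * 0.24686 = 213.6 MPa


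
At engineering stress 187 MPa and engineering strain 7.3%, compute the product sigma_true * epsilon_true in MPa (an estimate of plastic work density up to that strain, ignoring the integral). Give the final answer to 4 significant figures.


sigma_true = sigma_eng * (1 + epsilon_eng)
sigma_true = 187 * (1 + 0.073) = 200.651 MPa
epsilon_true = ln(1 + epsilon_eng)
epsilon_true = ln(1 + 0.073) = 0.0704585
sigma_true * epsilon_true = 200.651 * 0.0704585 = 14.14 MPa


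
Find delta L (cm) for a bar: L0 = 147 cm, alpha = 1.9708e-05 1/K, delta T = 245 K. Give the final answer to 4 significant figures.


dL = L0 * alpha * dT
dL = 147 * 1.9708e-05 * 245
dL = 0.7098 cm


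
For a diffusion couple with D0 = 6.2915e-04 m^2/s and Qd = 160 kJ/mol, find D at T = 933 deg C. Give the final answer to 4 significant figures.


D = D0 * exp(-Qd / (R*T))
T = 1206.15 K
D = 6.2915e-04 * exp(-160e3 / (8.314 * 1206.15))
D = 7.403e-11 m^2/s


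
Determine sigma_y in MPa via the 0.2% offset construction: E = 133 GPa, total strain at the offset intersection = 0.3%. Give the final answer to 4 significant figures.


Offset strain = 0.002
Elastic strain at yield = total_strain - offset = 3e-03 - 0.002 = 1e-03
sigma_y = E * elastic_strain = 133000 * 1e-03
sigma_y = 133 MPa


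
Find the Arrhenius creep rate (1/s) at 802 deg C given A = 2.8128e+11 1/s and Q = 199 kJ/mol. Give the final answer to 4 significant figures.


rate = A * exp(-Q / (R*T))
T = 802 + 273.15 = 1075.15 K
rate = 2.8128e+11 * exp(-199e3 / (8.314 * 1075.15))
rate = 60.35 1/s


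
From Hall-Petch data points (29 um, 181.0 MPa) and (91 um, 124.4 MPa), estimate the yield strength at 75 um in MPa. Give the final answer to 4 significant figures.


sigma_y = sigma0 + k / sqrt(d)
1/sqrt(d1) = 1/sqrt(2.9e-05) = 185.695;  1/sqrt(d2) = 104.828
k = (sigma1 - sigma2) / (1/sqrt(d1) - 1/sqrt(d2)) = (181.0 - 124.4) / (185.695 - 104.828) = 0.699916 MPa*m^0.5
sigma0 = sigma1 - k/sqrt(d1) = 181.0 - 0.699916*185.695 = 51.0289 MPa
sigma_y(d3) = 51.0289 + 0.699916 / sqrt(7.5e-05) = 131.8 MPa


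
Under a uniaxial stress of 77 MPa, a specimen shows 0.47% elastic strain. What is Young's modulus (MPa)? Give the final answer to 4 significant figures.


E = sigma / epsilon
epsilon = 0.47% = 4.7e-03
E = 77 / 4.7e-03
E = 16380 MPa


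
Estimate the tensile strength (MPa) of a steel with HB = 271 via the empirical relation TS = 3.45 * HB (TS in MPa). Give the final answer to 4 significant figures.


TS (MPa) = 3.45 * HB
TS = 3.45 * 271
TS = 935 MPa


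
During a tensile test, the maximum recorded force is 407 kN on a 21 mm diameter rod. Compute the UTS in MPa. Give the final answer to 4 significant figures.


A0 = pi*(d/2)^2 = pi*(21/2)^2 = 346.361 mm^2
UTS = F_max / A0 = 407*1000 / 346.361
UTS = 1175 MPa


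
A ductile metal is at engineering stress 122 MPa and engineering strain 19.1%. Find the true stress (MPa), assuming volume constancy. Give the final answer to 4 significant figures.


sigma_true = sigma_eng * (1 + epsilon_eng)
sigma_true = 122 * (1 + 0.191)
sigma_true = 145.3 MPa


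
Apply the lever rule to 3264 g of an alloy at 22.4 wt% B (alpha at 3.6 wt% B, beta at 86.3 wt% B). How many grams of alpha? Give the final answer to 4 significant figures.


f_alpha = (C_beta - C0) / (C_beta - C_alpha)
f_alpha = (86.3 - 22.4) / (86.3 - 3.6) = 0.772672
m_alpha = f_alpha * m_total = 0.772672 * 3264 = 2522 g


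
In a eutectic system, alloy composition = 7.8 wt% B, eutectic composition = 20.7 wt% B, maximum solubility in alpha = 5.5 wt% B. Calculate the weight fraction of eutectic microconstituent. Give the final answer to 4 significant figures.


f_primary = (C_e - C0) / (C_e - C_alpha_max)
f_primary = (20.7 - 7.8) / (20.7 - 5.5)
f_primary = 0.848684
f_eutectic = 1 - 0.848684 = 0.1513


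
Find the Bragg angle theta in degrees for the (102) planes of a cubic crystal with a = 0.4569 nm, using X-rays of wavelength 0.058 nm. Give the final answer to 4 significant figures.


d = a / sqrt(h^2+k^2+l^2)
d = 0.4569 / sqrt(5) = 0.204332 nm
lambda = 2*d*sin(theta)  =>  sin(theta) = lambda / (2*d)
sin(theta) = 0.058 / (2 * 0.204332) = 0.141926
theta = 8.159 deg


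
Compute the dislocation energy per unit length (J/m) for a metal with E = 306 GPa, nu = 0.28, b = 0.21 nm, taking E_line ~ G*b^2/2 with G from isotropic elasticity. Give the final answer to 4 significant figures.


Step 1: G = E / (2*(1+nu))
G = 306 / (2*(1+0.28)) = 119.531 GPa = 1.19531e+11 Pa
Step 2: E_line = G*b^2/2
b = 0.21 nm = 2.1e-10 m
E_line = 0.5 * 1.19531e+11 * (2.1e-10)^2 = 2.636e-09 J/m


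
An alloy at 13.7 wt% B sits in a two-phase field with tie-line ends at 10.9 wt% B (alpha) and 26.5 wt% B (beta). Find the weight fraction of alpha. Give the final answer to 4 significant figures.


f_alpha = (C_beta - C0) / (C_beta - C_alpha)
f_alpha = (26.5 - 13.7) / (26.5 - 10.9)
f_alpha = 0.8205


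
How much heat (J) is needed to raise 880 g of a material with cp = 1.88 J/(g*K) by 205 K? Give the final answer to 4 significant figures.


Q = m * cp * dT
Q = 880 * 1.88 * 205
Q = 339200 J


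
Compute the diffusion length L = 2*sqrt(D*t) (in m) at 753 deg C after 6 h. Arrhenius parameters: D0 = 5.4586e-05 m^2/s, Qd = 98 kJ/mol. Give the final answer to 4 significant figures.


Step 1: D = D0 * exp(-Qd/(R*T))
T = 1026.15 K
D = 5.4586e-05 * exp(-98e3 / (8.314 * 1026.15)) = 5.60218e-10 m^2/s
Step 2: L = 2*sqrt(D*t)
t = 6 h = 21600 s
L = 2*sqrt(5.60218e-10 * 21600) = 6.957e-03 m


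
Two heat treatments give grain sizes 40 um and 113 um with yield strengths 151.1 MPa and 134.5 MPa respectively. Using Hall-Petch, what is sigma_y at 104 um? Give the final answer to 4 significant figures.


sigma_y = sigma0 + k / sqrt(d)
1/sqrt(d1) = 1/sqrt(4e-05) = 158.114;  1/sqrt(d2) = 94.0721
k = (sigma1 - sigma2) / (1/sqrt(d1) - 1/sqrt(d2)) = (151.1 - 134.5) / (158.114 - 94.0721) = 0.259206 MPa*m^0.5
sigma0 = sigma1 - k/sqrt(d1) = 151.1 - 0.259206*158.114 = 110.116 MPa
sigma_y(d3) = 110.116 + 0.259206 / sqrt(1.04e-04) = 135.5 MPa


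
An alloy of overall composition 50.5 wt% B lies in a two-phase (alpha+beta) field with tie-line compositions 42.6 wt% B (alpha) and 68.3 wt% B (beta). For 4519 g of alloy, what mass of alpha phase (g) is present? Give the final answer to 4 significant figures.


f_alpha = (C_beta - C0) / (C_beta - C_alpha)
f_alpha = (68.3 - 50.5) / (68.3 - 42.6) = 0.692607
m_alpha = f_alpha * m_total = 0.692607 * 4519 = 3130 g


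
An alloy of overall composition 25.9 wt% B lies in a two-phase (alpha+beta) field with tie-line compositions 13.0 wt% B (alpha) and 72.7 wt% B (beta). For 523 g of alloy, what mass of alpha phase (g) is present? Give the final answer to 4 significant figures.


f_alpha = (C_beta - C0) / (C_beta - C_alpha)
f_alpha = (72.7 - 25.9) / (72.7 - 13.0) = 0.78392
m_alpha = f_alpha * m_total = 0.78392 * 523 = 410 g


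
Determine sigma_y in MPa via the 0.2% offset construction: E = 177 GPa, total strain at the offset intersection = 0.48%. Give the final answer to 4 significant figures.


Offset strain = 0.002
Elastic strain at yield = total_strain - offset = 4.8e-03 - 0.002 = 2.8e-03
sigma_y = E * elastic_strain = 177000 * 2.8e-03
sigma_y = 495.6 MPa


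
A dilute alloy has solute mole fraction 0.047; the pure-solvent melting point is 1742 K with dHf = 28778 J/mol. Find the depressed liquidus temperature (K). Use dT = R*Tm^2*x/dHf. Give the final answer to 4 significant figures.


dT = R*Tm^2*x / dHf
dT = 8.314 * 1742^2 * 0.047 / 28778
dT = 41.2044 K
T_new = 1742 - 41.2044 = 1701 K


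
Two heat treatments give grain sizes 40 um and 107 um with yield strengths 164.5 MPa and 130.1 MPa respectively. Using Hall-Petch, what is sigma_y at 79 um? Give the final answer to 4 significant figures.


sigma_y = sigma0 + k / sqrt(d)
1/sqrt(d1) = 1/sqrt(4e-05) = 158.114;  1/sqrt(d2) = 96.6736
k = (sigma1 - sigma2) / (1/sqrt(d1) - 1/sqrt(d2)) = (164.5 - 130.1) / (158.114 - 96.6736) = 0.559894 MPa*m^0.5
sigma0 = sigma1 - k/sqrt(d1) = 164.5 - 0.559894*158.114 = 75.973 MPa
sigma_y(d3) = 75.973 + 0.559894 / sqrt(7.9e-05) = 139 MPa


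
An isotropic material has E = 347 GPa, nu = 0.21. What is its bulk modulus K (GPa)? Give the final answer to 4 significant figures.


K = E / (3*(1-2*nu))
K = 347 / (3*(1-2*0.21))
K = 199.4 GPa


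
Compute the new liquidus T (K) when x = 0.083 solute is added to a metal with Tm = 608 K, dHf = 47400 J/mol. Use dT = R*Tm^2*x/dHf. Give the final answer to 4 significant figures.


dT = R*Tm^2*x / dHf
dT = 8.314 * 608^2 * 0.083 / 47400
dT = 5.38167 K
T_new = 608 - 5.38167 = 602.6 K


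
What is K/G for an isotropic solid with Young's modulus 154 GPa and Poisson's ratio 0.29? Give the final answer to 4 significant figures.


G = E / (2*(1+nu))
G = 154 / (2*(1+0.29)) = 59.6899 GPa
K = E / (3*(1-2*nu))
K = 154 / (3*(1-2*0.29)) = 122.222 GPa
K/G = 122.222 / 59.6899 = 2.048


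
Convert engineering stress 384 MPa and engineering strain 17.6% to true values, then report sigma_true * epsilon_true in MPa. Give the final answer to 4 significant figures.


sigma_true = sigma_eng * (1 + epsilon_eng)
sigma_true = 384 * (1 + 0.176) = 451.584 MPa
epsilon_true = ln(1 + epsilon_eng)
epsilon_true = ln(1 + 0.176) = 0.162119
sigma_true * epsilon_true = 451.584 * 0.162119 = 73.21 MPa


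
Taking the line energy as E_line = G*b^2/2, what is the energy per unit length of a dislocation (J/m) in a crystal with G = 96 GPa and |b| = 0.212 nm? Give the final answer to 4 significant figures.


E = G*b^2/2
b = 0.212 nm = 2.12e-10 m
G = 96 GPa = 9.6e+10 Pa
E = 0.5 * 9.6e+10 * (2.12e-10)^2
E = 2.157e-09 J/m


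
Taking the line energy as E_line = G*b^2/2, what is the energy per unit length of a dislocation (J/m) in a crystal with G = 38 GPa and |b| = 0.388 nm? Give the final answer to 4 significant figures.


E = G*b^2/2
b = 0.388 nm = 3.88e-10 m
G = 38 GPa = 3.8e+10 Pa
E = 0.5 * 3.8e+10 * (3.88e-10)^2
E = 2.86e-09 J/m


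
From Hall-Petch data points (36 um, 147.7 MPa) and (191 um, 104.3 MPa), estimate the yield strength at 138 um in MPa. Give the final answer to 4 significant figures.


sigma_y = sigma0 + k / sqrt(d)
1/sqrt(d1) = 1/sqrt(3.6e-05) = 166.667;  1/sqrt(d2) = 72.3575
k = (sigma1 - sigma2) / (1/sqrt(d1) - 1/sqrt(d2)) = (147.7 - 104.3) / (166.667 - 72.3575) = 0.460188 MPa*m^0.5
sigma0 = sigma1 - k/sqrt(d1) = 147.7 - 0.460188*166.667 = 71.0019 MPa
sigma_y(d3) = 71.0019 + 0.460188 / sqrt(1.38e-04) = 110.2 MPa


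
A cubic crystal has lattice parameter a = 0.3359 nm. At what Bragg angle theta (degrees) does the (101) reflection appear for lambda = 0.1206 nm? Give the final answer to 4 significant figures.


d = a / sqrt(h^2+k^2+l^2)
d = 0.3359 / sqrt(2) = 0.237517 nm
lambda = 2*d*sin(theta)  =>  sin(theta) = lambda / (2*d)
sin(theta) = 0.1206 / (2 * 0.237517) = 0.253876
theta = 14.71 deg


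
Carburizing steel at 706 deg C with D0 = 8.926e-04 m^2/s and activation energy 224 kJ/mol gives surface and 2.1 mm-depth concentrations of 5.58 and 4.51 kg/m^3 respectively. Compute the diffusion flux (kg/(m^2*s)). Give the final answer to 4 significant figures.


Step 1: D = D0 * exp(-Qd/(R*T))
T = 706 + 273.15 = 979.15 K
D = 8.926e-04 * exp(-224e3 / (8.314 * 979.15)) = 1.00119e-15 m^2/s
Step 2: J = D * (C1 - C2) / dx
J = 1.00119e-15 * (5.58 - 4.51) / 2.1e-03
J = 5.101e-13 kg/(m^2*s)


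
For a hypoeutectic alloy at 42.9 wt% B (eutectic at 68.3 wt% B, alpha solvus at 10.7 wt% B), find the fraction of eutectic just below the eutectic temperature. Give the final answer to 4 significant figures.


f_primary = (C_e - C0) / (C_e - C_alpha_max)
f_primary = (68.3 - 42.9) / (68.3 - 10.7)
f_primary = 0.440972
f_eutectic = 1 - 0.440972 = 0.559


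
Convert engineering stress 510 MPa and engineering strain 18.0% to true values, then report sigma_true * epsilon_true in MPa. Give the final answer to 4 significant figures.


sigma_true = sigma_eng * (1 + epsilon_eng)
sigma_true = 510 * (1 + 0.18) = 601.8 MPa
epsilon_true = ln(1 + epsilon_eng)
epsilon_true = ln(1 + 0.18) = 0.165514
sigma_true * epsilon_true = 601.8 * 0.165514 = 99.61 MPa


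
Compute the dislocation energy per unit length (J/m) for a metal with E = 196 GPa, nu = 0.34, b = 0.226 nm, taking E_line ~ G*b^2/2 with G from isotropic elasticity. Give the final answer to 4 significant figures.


Step 1: G = E / (2*(1+nu))
G = 196 / (2*(1+0.34)) = 73.1343 GPa = 7.31343e+10 Pa
Step 2: E_line = G*b^2/2
b = 0.226 nm = 2.26e-10 m
E_line = 0.5 * 7.31343e+10 * (2.26e-10)^2 = 1.868e-09 J/m


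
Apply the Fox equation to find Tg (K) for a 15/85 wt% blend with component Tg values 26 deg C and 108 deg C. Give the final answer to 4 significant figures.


1/Tg = w1/Tg1 + w2/Tg2 (in Kelvin)
Tg1 = 299.15 K, Tg2 = 381.15 K
1/Tg = 0.15/299.15 + 0.85/381.15
Tg = 366.1 K


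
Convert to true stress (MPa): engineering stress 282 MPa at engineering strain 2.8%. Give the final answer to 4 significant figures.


sigma_true = sigma_eng * (1 + epsilon_eng)
sigma_true = 282 * (1 + 0.028)
sigma_true = 289.9 MPa


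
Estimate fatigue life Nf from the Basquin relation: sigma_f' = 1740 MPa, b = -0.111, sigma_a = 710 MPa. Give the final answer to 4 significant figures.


sigma_a = sigma_f' * (2*Nf)^b
2*Nf = (sigma_a / sigma_f')^(1/b)
2*Nf = (710 / 1740)^(1/-0.111)
2*Nf = 3214.59
Nf = 1607 cycles


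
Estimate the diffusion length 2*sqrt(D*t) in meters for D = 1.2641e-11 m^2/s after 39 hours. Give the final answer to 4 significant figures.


t = 39 hr = 140400 s
Diffusion length = 2*sqrt(D*t)
= 2*sqrt(1.2641e-11 * 140400)
= 2.664e-03 m


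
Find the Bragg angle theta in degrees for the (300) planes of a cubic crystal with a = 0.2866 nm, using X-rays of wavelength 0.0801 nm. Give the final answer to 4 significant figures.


d = a / sqrt(h^2+k^2+l^2)
d = 0.2866 / sqrt(9) = 0.0955333 nm
lambda = 2*d*sin(theta)  =>  sin(theta) = lambda / (2*d)
sin(theta) = 0.0801 / (2 * 0.0955333) = 0.419225
theta = 24.79 deg


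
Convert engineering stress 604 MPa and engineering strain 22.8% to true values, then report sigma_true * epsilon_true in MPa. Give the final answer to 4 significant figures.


sigma_true = sigma_eng * (1 + epsilon_eng)
sigma_true = 604 * (1 + 0.228) = 741.712 MPa
epsilon_true = ln(1 + epsilon_eng)
epsilon_true = ln(1 + 0.228) = 0.205387
sigma_true * epsilon_true = 741.712 * 0.205387 = 152.3 MPa


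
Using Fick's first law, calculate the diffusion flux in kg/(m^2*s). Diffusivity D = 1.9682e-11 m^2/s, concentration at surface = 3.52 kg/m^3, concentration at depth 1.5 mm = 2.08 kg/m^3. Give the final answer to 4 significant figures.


J = -D * (dC/dx) = D * (C1 - C2) / dx
J = 1.9682e-11 * (3.52 - 2.08) / 1.5e-03
J = 1.889e-08 kg/(m^2*s)


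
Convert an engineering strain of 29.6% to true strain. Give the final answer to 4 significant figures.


epsilon_true = ln(1 + epsilon_eng)
epsilon_true = ln(1 + 0.296)
epsilon_true = 0.2593


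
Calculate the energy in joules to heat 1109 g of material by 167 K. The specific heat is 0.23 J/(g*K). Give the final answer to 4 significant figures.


Q = m * cp * dT
Q = 1109 * 0.23 * 167
Q = 42600 J


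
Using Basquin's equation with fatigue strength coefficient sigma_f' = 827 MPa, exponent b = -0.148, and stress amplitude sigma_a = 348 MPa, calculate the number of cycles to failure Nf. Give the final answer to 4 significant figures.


sigma_a = sigma_f' * (2*Nf)^b
2*Nf = (sigma_a / sigma_f')^(1/b)
2*Nf = (348 / 827)^(1/-0.148)
2*Nf = 346.771
Nf = 173.4 cycles


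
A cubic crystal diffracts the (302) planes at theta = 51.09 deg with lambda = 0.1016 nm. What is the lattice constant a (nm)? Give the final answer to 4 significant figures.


d = lambda / (2*sin(theta))
d = 0.1016 / (2*sin(51.09 deg))
d = 0.0652844 nm
a = d * sqrt(h^2+k^2+l^2) = 0.0652844 * sqrt(13)
a = 0.2354 nm


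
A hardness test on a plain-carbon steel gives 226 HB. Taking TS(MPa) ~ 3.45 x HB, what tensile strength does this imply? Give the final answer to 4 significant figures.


TS (MPa) = 3.45 * HB
TS = 3.45 * 226
TS = 779.7 MPa


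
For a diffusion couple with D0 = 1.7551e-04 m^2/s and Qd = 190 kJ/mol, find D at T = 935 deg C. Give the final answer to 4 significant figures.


D = D0 * exp(-Qd / (R*T))
T = 1208.15 K
D = 1.7551e-04 * exp(-190e3 / (8.314 * 1208.15))
D = 1.07e-12 m^2/s


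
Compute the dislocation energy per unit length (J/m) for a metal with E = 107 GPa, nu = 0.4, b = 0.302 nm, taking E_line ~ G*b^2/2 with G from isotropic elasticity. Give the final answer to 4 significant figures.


Step 1: G = E / (2*(1+nu))
G = 107 / (2*(1+0.4)) = 38.2143 GPa = 3.82143e+10 Pa
Step 2: E_line = G*b^2/2
b = 0.302 nm = 3.02e-10 m
E_line = 0.5 * 3.82143e+10 * (3.02e-10)^2 = 1.743e-09 J/m


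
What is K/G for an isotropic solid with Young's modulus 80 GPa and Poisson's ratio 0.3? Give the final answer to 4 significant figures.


G = E / (2*(1+nu))
G = 80 / (2*(1+0.3)) = 30.7692 GPa
K = E / (3*(1-2*nu))
K = 80 / (3*(1-2*0.3)) = 66.6667 GPa
K/G = 66.6667 / 30.7692 = 2.167


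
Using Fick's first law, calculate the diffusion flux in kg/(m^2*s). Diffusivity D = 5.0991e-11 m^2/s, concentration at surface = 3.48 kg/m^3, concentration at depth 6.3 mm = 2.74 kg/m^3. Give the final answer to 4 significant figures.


J = -D * (dC/dx) = D * (C1 - C2) / dx
J = 5.0991e-11 * (3.48 - 2.74) / 6.3e-03
J = 5.989e-09 kg/(m^2*s)


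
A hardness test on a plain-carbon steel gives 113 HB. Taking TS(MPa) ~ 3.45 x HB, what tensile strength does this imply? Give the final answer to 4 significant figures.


TS (MPa) = 3.45 * HB
TS = 3.45 * 113
TS = 389.9 MPa


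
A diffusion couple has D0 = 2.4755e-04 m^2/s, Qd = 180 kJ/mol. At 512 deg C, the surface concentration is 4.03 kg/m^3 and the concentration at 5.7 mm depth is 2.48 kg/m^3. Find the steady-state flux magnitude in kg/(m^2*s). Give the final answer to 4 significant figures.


Step 1: D = D0 * exp(-Qd/(R*T))
T = 512 + 273.15 = 785.15 K
D = 2.4755e-04 * exp(-180e3 / (8.314 * 785.15)) = 2.61908e-16 m^2/s
Step 2: J = D * (C1 - C2) / dx
J = 2.61908e-16 * (4.03 - 2.48) / 5.7e-03
J = 7.122e-14 kg/(m^2*s)


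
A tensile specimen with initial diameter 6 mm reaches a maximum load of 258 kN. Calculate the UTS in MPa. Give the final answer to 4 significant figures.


A0 = pi*(d/2)^2 = pi*(6/2)^2 = 28.2743 mm^2
UTS = F_max / A0 = 258*1000 / 28.2743
UTS = 9125 MPa


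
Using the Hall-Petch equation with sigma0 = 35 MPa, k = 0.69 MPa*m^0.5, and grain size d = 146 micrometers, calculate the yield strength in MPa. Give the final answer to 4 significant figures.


sigma_y = sigma0 + k / sqrt(d)
d = 146 um = 1.46e-04 m
sigma_y = 35 + 0.69 / sqrt(1.46e-04)
sigma_y = 92.1 MPa


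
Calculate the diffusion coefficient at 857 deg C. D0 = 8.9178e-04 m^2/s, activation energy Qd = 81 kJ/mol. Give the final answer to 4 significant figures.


D = D0 * exp(-Qd / (R*T))
T = 1130.15 K
D = 8.9178e-04 * exp(-81e3 / (8.314 * 1130.15))
D = 1.608e-07 m^2/s


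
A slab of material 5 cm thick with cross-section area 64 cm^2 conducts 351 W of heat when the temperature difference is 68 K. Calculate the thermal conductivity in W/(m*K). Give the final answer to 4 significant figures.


k = Q*L / (A*dT)
L = 0.05 m, A = 6.4e-03 m^2
k = 351 * 0.05 / (6.4e-03 * 68)
k = 40.33 W/(m*K)


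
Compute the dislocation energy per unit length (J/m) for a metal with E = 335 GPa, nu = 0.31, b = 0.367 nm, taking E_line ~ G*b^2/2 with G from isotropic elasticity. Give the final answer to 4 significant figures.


Step 1: G = E / (2*(1+nu))
G = 335 / (2*(1+0.31)) = 127.863 GPa = 1.27863e+11 Pa
Step 2: E_line = G*b^2/2
b = 0.367 nm = 3.67e-10 m
E_line = 0.5 * 1.27863e+11 * (3.67e-10)^2 = 8.611e-09 J/m


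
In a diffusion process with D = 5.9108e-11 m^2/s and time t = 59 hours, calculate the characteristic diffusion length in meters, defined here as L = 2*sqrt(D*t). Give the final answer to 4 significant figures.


t = 59 hr = 212400 s
Diffusion length = 2*sqrt(D*t)
= 2*sqrt(5.9108e-11 * 212400)
= 7.086e-03 m


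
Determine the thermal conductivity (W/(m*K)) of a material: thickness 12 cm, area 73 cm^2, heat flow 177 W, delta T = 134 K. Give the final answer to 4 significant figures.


k = Q*L / (A*dT)
L = 0.12 m, A = 7.3e-03 m^2
k = 177 * 0.12 / (7.3e-03 * 134)
k = 21.71 W/(m*K)


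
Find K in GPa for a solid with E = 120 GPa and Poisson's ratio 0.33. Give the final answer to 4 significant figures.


K = E / (3*(1-2*nu))
K = 120 / (3*(1-2*0.33))
K = 117.6 GPa


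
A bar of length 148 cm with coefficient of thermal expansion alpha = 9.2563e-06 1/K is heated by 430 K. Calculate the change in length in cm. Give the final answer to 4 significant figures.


dL = L0 * alpha * dT
dL = 148 * 9.2563e-06 * 430
dL = 0.5891 cm


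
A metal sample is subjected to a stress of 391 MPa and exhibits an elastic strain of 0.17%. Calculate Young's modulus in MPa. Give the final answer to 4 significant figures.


E = sigma / epsilon
epsilon = 0.17% = 1.7e-03
E = 391 / 1.7e-03
E = 230000 MPa


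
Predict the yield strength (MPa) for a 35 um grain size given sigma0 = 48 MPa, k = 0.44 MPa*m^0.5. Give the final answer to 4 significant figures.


sigma_y = sigma0 + k / sqrt(d)
d = 35 um = 3.5e-05 m
sigma_y = 48 + 0.44 / sqrt(3.5e-05)
sigma_y = 122.4 MPa


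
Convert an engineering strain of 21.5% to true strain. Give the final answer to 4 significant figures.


epsilon_true = ln(1 + epsilon_eng)
epsilon_true = ln(1 + 0.215)
epsilon_true = 0.1947


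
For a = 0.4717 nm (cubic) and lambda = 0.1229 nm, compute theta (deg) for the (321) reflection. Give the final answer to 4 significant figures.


d = a / sqrt(h^2+k^2+l^2)
d = 0.4717 / sqrt(14) = 0.126067 nm
lambda = 2*d*sin(theta)  =>  sin(theta) = lambda / (2*d)
sin(theta) = 0.1229 / (2 * 0.126067) = 0.487439
theta = 29.17 deg


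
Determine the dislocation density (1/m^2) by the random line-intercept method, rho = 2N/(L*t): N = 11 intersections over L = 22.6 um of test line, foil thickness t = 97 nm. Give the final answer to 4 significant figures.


rho = 2N / (L * t)
L = 22.6 um = 2.26e-05 m, t = 97 nm = 9.7e-08 m
rho = 2 * 11 / (2.26e-05 * 9.7e-08)
rho = 1.004e+13 1/m^2


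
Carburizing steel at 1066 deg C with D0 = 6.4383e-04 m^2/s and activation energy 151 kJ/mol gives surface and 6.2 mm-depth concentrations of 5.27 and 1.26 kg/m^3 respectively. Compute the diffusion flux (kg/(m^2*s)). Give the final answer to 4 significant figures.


Step 1: D = D0 * exp(-Qd/(R*T))
T = 1066 + 273.15 = 1339.15 K
D = 6.4383e-04 * exp(-151e3 / (8.314 * 1339.15)) = 8.2924e-10 m^2/s
Step 2: J = D * (C1 - C2) / dx
J = 8.2924e-10 * (5.27 - 1.26) / 6.2e-03
J = 5.363e-07 kg/(m^2*s)


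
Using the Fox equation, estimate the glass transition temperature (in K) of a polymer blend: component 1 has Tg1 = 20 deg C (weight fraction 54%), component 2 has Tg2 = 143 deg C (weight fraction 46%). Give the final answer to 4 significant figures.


1/Tg = w1/Tg1 + w2/Tg2 (in Kelvin)
Tg1 = 293.15 K, Tg2 = 416.15 K
1/Tg = 0.54/293.15 + 0.46/416.15
Tg = 339.3 K


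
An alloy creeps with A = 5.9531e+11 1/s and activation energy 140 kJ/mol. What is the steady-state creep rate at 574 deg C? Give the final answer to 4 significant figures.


rate = A * exp(-Q / (R*T))
T = 574 + 273.15 = 847.15 K
rate = 5.9531e+11 * exp(-140e3 / (8.314 * 847.15))
rate = 1387 1/s


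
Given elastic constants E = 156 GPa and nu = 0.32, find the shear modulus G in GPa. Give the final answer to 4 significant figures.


G = E / (2*(1+nu))
G = 156 / (2*(1+0.32))
G = 59.09 GPa


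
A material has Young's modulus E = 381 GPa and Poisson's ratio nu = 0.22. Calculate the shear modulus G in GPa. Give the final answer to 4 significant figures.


G = E / (2*(1+nu))
G = 381 / (2*(1+0.22))
G = 156.1 GPa


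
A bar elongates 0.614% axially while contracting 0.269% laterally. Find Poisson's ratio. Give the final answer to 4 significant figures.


nu = -epsilon_lat / epsilon_axial
Lateral strain is contraction (negative), so using magnitudes:
nu = 0.269 / 0.614
nu = 0.4381


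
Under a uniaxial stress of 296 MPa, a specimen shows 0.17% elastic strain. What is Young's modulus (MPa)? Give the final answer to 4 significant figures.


E = sigma / epsilon
epsilon = 0.17% = 1.7e-03
E = 296 / 1.7e-03
E = 174100 MPa


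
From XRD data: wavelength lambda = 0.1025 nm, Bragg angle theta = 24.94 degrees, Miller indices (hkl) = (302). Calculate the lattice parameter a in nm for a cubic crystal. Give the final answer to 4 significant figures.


d = lambda / (2*sin(theta))
d = 0.1025 / (2*sin(24.94 deg))
d = 0.121541 nm
a = d * sqrt(h^2+k^2+l^2) = 0.121541 * sqrt(13)
a = 0.4382 nm


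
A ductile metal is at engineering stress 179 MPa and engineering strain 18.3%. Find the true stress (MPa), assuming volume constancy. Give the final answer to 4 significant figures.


sigma_true = sigma_eng * (1 + epsilon_eng)
sigma_true = 179 * (1 + 0.183)
sigma_true = 211.8 MPa


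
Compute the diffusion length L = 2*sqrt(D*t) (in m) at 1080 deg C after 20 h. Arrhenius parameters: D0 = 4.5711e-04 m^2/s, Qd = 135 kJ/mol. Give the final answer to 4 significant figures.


Step 1: D = D0 * exp(-Qd/(R*T))
T = 1353.15 K
D = 4.5711e-04 * exp(-135e3 / (8.314 * 1353.15)) = 2.80885e-09 m^2/s
Step 2: L = 2*sqrt(D*t)
t = 20 h = 72000 s
L = 2*sqrt(2.80885e-09 * 72000) = 0.02844 m


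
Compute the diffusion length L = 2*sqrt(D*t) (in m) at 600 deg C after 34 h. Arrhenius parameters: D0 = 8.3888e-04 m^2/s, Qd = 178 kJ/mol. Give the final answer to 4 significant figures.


Step 1: D = D0 * exp(-Qd/(R*T))
T = 873.15 K
D = 8.3888e-04 * exp(-178e3 / (8.314 * 873.15)) = 1.88271e-14 m^2/s
Step 2: L = 2*sqrt(D*t)
t = 34 h = 122400 s
L = 2*sqrt(1.88271e-14 * 122400) = 9.601e-05 m


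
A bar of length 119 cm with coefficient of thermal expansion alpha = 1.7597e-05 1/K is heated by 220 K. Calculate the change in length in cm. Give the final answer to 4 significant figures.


dL = L0 * alpha * dT
dL = 119 * 1.7597e-05 * 220
dL = 0.4607 cm


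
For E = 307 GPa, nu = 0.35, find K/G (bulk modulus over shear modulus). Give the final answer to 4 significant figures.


G = E / (2*(1+nu))
G = 307 / (2*(1+0.35)) = 113.704 GPa
K = E / (3*(1-2*nu))
K = 307 / (3*(1-2*0.35)) = 341.111 GPa
K/G = 341.111 / 113.704 = 3


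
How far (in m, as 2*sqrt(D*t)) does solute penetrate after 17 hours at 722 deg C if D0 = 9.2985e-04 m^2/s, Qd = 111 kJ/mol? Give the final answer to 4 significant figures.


Step 1: D = D0 * exp(-Qd/(R*T))
T = 995.15 K
D = 9.2985e-04 * exp(-111e3 / (8.314 * 995.15)) = 1.38644e-09 m^2/s
Step 2: L = 2*sqrt(D*t)
t = 17 h = 61200 s
L = 2*sqrt(1.38644e-09 * 61200) = 0.01842 m


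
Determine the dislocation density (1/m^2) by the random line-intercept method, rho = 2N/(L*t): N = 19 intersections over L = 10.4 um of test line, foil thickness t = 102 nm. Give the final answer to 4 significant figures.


rho = 2N / (L * t)
L = 10.4 um = 1.04e-05 m, t = 102 nm = 1.02e-07 m
rho = 2 * 19 / (1.04e-05 * 1.02e-07)
rho = 3.582e+13 1/m^2


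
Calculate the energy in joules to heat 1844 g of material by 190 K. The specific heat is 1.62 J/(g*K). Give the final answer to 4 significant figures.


Q = m * cp * dT
Q = 1844 * 1.62 * 190
Q = 567600 J


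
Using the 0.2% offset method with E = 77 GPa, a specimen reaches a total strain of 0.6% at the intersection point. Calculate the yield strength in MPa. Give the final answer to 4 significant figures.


Offset strain = 0.002
Elastic strain at yield = total_strain - offset = 6e-03 - 0.002 = 4e-03
sigma_y = E * elastic_strain = 77000 * 4e-03
sigma_y = 308 MPa


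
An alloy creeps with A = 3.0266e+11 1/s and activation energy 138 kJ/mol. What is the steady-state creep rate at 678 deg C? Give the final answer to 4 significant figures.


rate = A * exp(-Q / (R*T))
T = 678 + 273.15 = 951.15 K
rate = 3.0266e+11 * exp(-138e3 / (8.314 * 951.15))
rate = 7982 1/s


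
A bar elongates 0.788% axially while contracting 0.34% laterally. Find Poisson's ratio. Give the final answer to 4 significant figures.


nu = -epsilon_lat / epsilon_axial
Lateral strain is contraction (negative), so using magnitudes:
nu = 0.34 / 0.788
nu = 0.4315


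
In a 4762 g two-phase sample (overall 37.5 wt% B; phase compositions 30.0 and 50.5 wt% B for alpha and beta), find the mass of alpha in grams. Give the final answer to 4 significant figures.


f_alpha = (C_beta - C0) / (C_beta - C_alpha)
f_alpha = (50.5 - 37.5) / (50.5 - 30.0) = 0.634146
m_alpha = f_alpha * m_total = 0.634146 * 4762 = 3020 g


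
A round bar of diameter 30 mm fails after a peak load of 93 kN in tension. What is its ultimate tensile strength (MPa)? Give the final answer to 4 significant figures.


A0 = pi*(d/2)^2 = pi*(30/2)^2 = 706.858 mm^2
UTS = F_max / A0 = 93*1000 / 706.858
UTS = 131.6 MPa


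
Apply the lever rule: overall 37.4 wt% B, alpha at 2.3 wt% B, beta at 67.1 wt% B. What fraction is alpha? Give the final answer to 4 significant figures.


f_alpha = (C_beta - C0) / (C_beta - C_alpha)
f_alpha = (67.1 - 37.4) / (67.1 - 2.3)
f_alpha = 0.4583


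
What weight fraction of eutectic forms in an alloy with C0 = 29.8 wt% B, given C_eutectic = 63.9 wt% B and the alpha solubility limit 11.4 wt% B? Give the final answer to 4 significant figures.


f_primary = (C_e - C0) / (C_e - C_alpha_max)
f_primary = (63.9 - 29.8) / (63.9 - 11.4)
f_primary = 0.649524
f_eutectic = 1 - 0.649524 = 0.3505


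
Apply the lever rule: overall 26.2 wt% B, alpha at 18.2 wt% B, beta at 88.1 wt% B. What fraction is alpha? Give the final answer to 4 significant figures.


f_alpha = (C_beta - C0) / (C_beta - C_alpha)
f_alpha = (88.1 - 26.2) / (88.1 - 18.2)
f_alpha = 0.8856


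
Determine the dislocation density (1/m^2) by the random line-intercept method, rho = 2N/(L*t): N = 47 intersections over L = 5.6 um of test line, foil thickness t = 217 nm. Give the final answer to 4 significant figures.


rho = 2N / (L * t)
L = 5.6 um = 5.6e-06 m, t = 217 nm = 2.17e-07 m
rho = 2 * 47 / (5.6e-06 * 2.17e-07)
rho = 7.735e+13 1/m^2


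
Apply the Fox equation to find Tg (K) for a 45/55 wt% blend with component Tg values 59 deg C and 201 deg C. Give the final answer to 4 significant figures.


1/Tg = w1/Tg1 + w2/Tg2 (in Kelvin)
Tg1 = 332.15 K, Tg2 = 474.15 K
1/Tg = 0.45/332.15 + 0.55/474.15
Tg = 397.6 K


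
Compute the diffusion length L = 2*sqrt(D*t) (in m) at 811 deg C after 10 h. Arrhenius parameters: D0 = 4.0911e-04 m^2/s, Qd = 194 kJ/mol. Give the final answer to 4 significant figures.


Step 1: D = D0 * exp(-Qd/(R*T))
T = 1084.15 K
D = 4.0911e-04 * exp(-194e3 / (8.314 * 1084.15)) = 1.83878e-13 m^2/s
Step 2: L = 2*sqrt(D*t)
t = 10 h = 36000 s
L = 2*sqrt(1.83878e-13 * 36000) = 1.627e-04 m


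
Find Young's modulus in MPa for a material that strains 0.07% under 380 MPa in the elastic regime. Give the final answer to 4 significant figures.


E = sigma / epsilon
epsilon = 0.07% = 7e-04
E = 380 / 7e-04
E = 542900 MPa


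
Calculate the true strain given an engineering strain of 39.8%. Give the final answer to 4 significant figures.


epsilon_true = ln(1 + epsilon_eng)
epsilon_true = ln(1 + 0.398)
epsilon_true = 0.335


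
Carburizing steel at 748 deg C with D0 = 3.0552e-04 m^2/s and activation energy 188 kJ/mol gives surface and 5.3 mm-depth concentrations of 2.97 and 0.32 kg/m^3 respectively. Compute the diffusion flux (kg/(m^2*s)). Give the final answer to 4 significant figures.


Step 1: D = D0 * exp(-Qd/(R*T))
T = 748 + 273.15 = 1021.15 K
D = 3.0552e-04 * exp(-188e3 / (8.314 * 1021.15)) = 7.37859e-14 m^2/s
Step 2: J = D * (C1 - C2) / dx
J = 7.37859e-14 * (2.97 - 0.32) / 5.3e-03
J = 3.689e-11 kg/(m^2*s)


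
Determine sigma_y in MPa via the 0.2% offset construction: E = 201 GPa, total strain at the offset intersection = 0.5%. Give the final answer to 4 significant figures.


Offset strain = 0.002
Elastic strain at yield = total_strain - offset = 5e-03 - 0.002 = 3e-03
sigma_y = E * elastic_strain = 201000 * 3e-03
sigma_y = 603 MPa


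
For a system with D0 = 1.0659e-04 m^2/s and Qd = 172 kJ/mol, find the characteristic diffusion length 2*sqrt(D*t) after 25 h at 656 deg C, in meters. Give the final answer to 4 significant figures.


Step 1: D = D0 * exp(-Qd/(R*T))
T = 929.15 K
D = 1.0659e-04 * exp(-172e3 / (8.314 * 929.15)) = 2.27997e-14 m^2/s
Step 2: L = 2*sqrt(D*t)
t = 25 h = 90000 s
L = 2*sqrt(2.27997e-14 * 90000) = 9.06e-05 m


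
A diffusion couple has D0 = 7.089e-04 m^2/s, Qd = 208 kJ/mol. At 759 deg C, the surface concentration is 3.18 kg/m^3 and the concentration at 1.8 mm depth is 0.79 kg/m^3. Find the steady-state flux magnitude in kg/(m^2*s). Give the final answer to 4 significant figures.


Step 1: D = D0 * exp(-Qd/(R*T))
T = 759 + 273.15 = 1032.15 K
D = 7.089e-04 * exp(-208e3 / (8.314 * 1032.15)) = 2.10777e-14 m^2/s
Step 2: J = D * (C1 - C2) / dx
J = 2.10777e-14 * (3.18 - 0.79) / 1.8e-03
J = 2.799e-11 kg/(m^2*s)


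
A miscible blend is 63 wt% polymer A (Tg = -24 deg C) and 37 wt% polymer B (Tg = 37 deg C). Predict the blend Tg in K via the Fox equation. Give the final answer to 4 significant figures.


1/Tg = w1/Tg1 + w2/Tg2 (in Kelvin)
Tg1 = 249.15 K, Tg2 = 310.15 K
1/Tg = 0.63/249.15 + 0.37/310.15
Tg = 268.7 K


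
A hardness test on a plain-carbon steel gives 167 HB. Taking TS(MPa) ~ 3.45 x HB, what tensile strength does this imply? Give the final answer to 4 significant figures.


TS (MPa) = 3.45 * HB
TS = 3.45 * 167
TS = 576.2 MPa


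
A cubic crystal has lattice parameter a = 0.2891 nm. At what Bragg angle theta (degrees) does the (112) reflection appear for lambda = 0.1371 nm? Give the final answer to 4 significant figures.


d = a / sqrt(h^2+k^2+l^2)
d = 0.2891 / sqrt(6) = 0.118025 nm
lambda = 2*d*sin(theta)  =>  sin(theta) = lambda / (2*d)
sin(theta) = 0.1371 / (2 * 0.118025) = 0.580811
theta = 35.51 deg


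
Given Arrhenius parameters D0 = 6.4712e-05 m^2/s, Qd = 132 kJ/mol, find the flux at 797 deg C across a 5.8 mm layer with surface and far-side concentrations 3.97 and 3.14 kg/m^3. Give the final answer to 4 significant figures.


Step 1: D = D0 * exp(-Qd/(R*T))
T = 797 + 273.15 = 1070.15 K
D = 6.4712e-05 * exp(-132e3 / (8.314 * 1070.15)) = 2.33215e-11 m^2/s
Step 2: J = D * (C1 - C2) / dx
J = 2.33215e-11 * (3.97 - 3.14) / 5.8e-03
J = 3.337e-09 kg/(m^2*s)


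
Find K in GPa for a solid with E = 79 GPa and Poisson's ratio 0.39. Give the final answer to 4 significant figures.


K = E / (3*(1-2*nu))
K = 79 / (3*(1-2*0.39))
K = 119.7 GPa


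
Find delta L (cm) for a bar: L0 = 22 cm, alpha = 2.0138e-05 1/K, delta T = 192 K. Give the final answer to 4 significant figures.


dL = L0 * alpha * dT
dL = 22 * 2.0138e-05 * 192
dL = 0.08506 cm


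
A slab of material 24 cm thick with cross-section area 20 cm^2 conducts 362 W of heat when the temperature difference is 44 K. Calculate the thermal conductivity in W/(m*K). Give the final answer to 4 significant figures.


k = Q*L / (A*dT)
L = 0.24 m, A = 2e-03 m^2
k = 362 * 0.24 / (2e-03 * 44)
k = 987.3 W/(m*K)


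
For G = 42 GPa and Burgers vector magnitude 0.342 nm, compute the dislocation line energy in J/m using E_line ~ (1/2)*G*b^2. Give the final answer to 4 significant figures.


E = G*b^2/2
b = 0.342 nm = 3.42e-10 m
G = 42 GPa = 4.2e+10 Pa
E = 0.5 * 4.2e+10 * (3.42e-10)^2
E = 2.456e-09 J/m


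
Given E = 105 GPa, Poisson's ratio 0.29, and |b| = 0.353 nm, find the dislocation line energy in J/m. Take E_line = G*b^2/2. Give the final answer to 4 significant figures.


Step 1: G = E / (2*(1+nu))
G = 105 / (2*(1+0.29)) = 40.6977 GPa = 4.06977e+10 Pa
Step 2: E_line = G*b^2/2
b = 0.353 nm = 3.53e-10 m
E_line = 0.5 * 4.06977e+10 * (3.53e-10)^2 = 2.536e-09 J/m


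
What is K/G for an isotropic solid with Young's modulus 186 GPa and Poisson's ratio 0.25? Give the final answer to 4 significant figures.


G = E / (2*(1+nu))
G = 186 / (2*(1+0.25)) = 74.4 GPa
K = E / (3*(1-2*nu))
K = 186 / (3*(1-2*0.25)) = 124 GPa
K/G = 124 / 74.4 = 1.667


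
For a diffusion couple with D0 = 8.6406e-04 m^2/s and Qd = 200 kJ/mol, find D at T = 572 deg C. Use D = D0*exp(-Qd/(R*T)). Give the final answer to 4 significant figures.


D = D0 * exp(-Qd / (R*T))
T = 845.15 K
D = 8.6406e-04 * exp(-200e3 / (8.314 * 845.15))
D = 3.759e-16 m^2/s


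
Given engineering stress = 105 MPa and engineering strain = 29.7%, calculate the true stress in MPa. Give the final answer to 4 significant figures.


sigma_true = sigma_eng * (1 + epsilon_eng)
sigma_true = 105 * (1 + 0.297)
sigma_true = 136.2 MPa


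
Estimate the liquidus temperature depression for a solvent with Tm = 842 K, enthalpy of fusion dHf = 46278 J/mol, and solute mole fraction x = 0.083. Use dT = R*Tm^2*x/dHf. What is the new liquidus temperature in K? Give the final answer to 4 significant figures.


dT = R*Tm^2*x / dHf
dT = 8.314 * 842^2 * 0.083 / 46278
dT = 10.5715 K
T_new = 842 - 10.5715 = 831.4 K
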